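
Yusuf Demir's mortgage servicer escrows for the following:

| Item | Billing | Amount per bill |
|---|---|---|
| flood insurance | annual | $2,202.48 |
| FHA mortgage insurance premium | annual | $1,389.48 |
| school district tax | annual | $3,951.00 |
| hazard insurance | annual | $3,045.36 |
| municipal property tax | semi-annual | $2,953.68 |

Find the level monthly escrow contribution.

Flood insurance = $2,202.48 annually
FHA mortgage insurance premium = $1,389.48 annually
School district tax = $3,951.00 annually
Hazard insurance = $3,045.36 annually
Municipal property tax = $2,953.68 × 2 = $5,907.36 annually
Combined annual = $2,202.48 + $1,389.48 + $3,951.00 + $3,045.36 + $5,907.36 = $16,495.68
Monthly escrow = $16,495.68 ÷ 12 = $1,374.64

$1,374.64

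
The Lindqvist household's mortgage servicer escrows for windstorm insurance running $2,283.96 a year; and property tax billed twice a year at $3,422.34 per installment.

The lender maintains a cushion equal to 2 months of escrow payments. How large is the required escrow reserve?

$1,521.44

Windstorm insurance = $2,283.96/yr
Property tax = $3,422.34 × 2 = $6,844.68/yr
Total per year = $2,283.96 + $6,844.68 = $9,128.64
Base monthly escrow = $9,128.64 ÷ 12 = $760.72
Required cushion = 2 × $760.72 = $1,521.44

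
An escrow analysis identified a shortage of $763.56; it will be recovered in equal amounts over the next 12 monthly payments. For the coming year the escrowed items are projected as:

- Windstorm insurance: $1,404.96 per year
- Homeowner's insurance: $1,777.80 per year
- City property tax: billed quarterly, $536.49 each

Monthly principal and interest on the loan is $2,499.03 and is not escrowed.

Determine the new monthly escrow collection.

Windstorm insurance: $1,404.96
Homeowner's insurance: $1,777.80
City property tax: $536.49 × 4 = $2,145.96
Combined annual = $5,328.72
Per month = $5,328.72 / 12 = $444.06
Monthly shortage recovery: $763.56 / 12 = $63.63
New monthly escrow = $444.06 + $63.63 = $507.69

$507.69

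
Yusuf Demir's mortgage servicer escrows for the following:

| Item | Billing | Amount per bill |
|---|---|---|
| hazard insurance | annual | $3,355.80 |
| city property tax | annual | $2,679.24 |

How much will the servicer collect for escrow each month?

$502.92

Hazard insurance = $3,355.80 annually
City property tax = $2,679.24 annually
Total per year = $6,035.04
Monthly = $6,035.04 / 12 = $502.92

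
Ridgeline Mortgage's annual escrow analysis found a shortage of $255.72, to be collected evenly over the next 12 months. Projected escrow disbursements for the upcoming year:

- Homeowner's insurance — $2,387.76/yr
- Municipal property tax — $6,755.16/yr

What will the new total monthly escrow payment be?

Homeowner's insurance — $2,387.76 annually
Municipal property tax — $6,755.16 annually
Combined annual = $9,142.92
Base monthly escrow = $9,142.92 ÷ 12 = $761.91
Shortage per month = $255.72 / 12 = $21.31
New monthly escrow = $761.91 + $21.31 = $783.22

$783.22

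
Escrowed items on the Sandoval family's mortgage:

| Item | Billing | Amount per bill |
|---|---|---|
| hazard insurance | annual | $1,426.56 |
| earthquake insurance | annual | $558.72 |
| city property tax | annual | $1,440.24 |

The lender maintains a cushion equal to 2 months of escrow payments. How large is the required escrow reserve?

Hazard insurance — $1,426.56/yr
Earthquake insurance — $558.72/yr
City property tax — $1,440.24/yr
Combined annual = $1,426.56 + $558.72 + $1,440.24 = $3,425.52
Monthly escrow = $3,425.52 ÷ 12 = $285.46
Required cushion = 2 × $285.46 = $570.92

$570.92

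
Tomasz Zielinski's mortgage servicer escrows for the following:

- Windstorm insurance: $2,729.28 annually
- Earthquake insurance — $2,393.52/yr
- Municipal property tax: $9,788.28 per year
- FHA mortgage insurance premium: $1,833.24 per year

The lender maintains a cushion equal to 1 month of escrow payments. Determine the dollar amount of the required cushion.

$1,395.36

Windstorm insurance: $2,729.28/yr
Earthquake insurance: $2,393.52/yr
Municipal property tax: $9,788.28/yr
FHA mortgage insurance premium: $1,833.24/yr
Total per year = $2,729.28 + $2,393.52 + $9,788.28 + $1,833.24 = $16,744.32
Base monthly escrow = $16,744.32 / 12 = $1,395.36
Reserve = 1 × $1,395.36 = $1,395.36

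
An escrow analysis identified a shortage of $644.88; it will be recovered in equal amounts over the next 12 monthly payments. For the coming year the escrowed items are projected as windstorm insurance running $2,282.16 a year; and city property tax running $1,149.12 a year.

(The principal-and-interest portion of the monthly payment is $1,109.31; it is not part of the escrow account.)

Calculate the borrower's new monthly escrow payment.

Windstorm insurance = $2,282.16 annually
City property tax = $1,149.12 annually
Yearly total = $2,282.16 + $1,149.12 = $3,431.28
Base monthly escrow = $3,431.28 / 12 = $285.94
Shortage spread = $644.88 ÷ 12 = $53.74/mo
New monthly escrow = $285.94 + $53.74 = $339.68

$339.68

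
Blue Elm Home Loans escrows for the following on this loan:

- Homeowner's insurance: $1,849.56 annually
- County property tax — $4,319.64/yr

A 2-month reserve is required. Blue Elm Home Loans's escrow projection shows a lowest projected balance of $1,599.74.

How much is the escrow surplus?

$571.54

Homeowner's insurance: $1,849.56
County property tax: $4,319.64
Total per year = $1,849.56 + $4,319.64 = $6,169.20
Monthly escrow = $6,169.20 ÷ 12 = $514.10
Required cushion = 2 × $514.10 = $1,028.20
Surplus = $1,599.74 − $1,028.20 = $571.54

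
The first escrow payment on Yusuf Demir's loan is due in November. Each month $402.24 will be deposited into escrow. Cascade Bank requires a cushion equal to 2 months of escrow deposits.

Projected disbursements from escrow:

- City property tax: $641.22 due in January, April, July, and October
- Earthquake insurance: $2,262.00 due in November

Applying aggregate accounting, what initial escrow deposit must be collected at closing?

$2,664.24

Cushion = 2 × $402.24 = $804.48
Trial balance (start $0, +$402.24 each month, − disbursements):
  Nov: +$402.24 − $2,262.00 → -$1,859.76
  Dec: +$402.24 → -$1,457.52
  Jan: +$402.24 − $641.22 → -$1,696.50
  Feb: +$402.24 → -$1,294.26
  Mar: +$402.24 → -$892.02
  Apr: +$402.24 − $641.22 → -$1,131.00
  May: +$402.24 → -$728.76
  Jun: +$402.24 → -$326.52
  Jul: +$402.24 − $641.22 → -$565.50
  Aug: +$402.24 → -$163.26
  Sep: +$402.24 → $238.98
  Oct: +$402.24 − $641.22 → $0.00
Lowest trial balance = -$1,859.76 (Nov)
Initial deposit = cushion − low point = $804.48 − (-$1,859.76) = $2,664.24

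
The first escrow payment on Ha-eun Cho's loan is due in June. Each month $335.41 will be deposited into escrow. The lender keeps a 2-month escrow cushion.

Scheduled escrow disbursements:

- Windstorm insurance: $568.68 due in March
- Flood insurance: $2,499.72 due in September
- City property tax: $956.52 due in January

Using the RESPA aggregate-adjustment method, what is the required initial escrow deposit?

$1,828.90

Cushion = 2 × $335.41 = $670.82
Trial balance (start $0, +$335.41 each month, − disbursements):
  Jun: +$335.41 → $335.41
  Jul: +$335.41 → $670.82
  Aug: +$335.41 → $1,006.23
  Sep: +$335.41 − $2,499.72 → -$1,158.08
  Oct: +$335.41 → -$822.67
  Nov: +$335.41 → -$487.26
  Dec: +$335.41 → -$151.85
  Jan: +$335.41 − $956.52 → -$772.96
  Feb: +$335.41 → -$437.55
  Mar: +$335.41 − $568.68 → -$670.82
  Apr: +$335.41 → -$335.41
  May: +$335.41 → $0.00
Lowest trial balance = -$1,158.08 (Sep)
Initial deposit = cushion − low point = $670.82 − (-$1,158.08) = $1,828.90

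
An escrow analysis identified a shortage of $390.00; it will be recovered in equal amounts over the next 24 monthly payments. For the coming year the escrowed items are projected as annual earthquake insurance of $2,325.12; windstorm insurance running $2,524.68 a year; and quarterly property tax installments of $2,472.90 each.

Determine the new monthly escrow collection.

Earthquake insurance = $2,325.12
Windstorm insurance = $2,524.68
Property tax = $2,472.90 × 4 = $9,891.60
Total annual escrow = $14,741.40
Monthly escrow = $14,741.40 ÷ 12 = $1,228.45
Shortage spread = $390.00 ÷ 24 = $16.25/mo
New monthly escrow = $1,228.45 + $16.25 = $1,244.70

$1,244.70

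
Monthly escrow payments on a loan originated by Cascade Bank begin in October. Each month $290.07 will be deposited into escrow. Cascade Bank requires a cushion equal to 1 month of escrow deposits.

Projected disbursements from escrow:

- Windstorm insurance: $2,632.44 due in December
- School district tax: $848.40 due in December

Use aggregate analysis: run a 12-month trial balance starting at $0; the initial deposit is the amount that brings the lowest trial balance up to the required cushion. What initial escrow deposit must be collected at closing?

$2,900.70

Cushion = 1 × $290.07 = $290.07
Trial balance (start $0, +$290.07 each month, − disbursements):
  Oct: +$290.07 → $290.07
  Nov: +$290.07 → $580.14
  Dec: +$290.07 − $3,480.84 → -$2,610.63
  Jan: +$290.07 → -$2,320.56
  Feb: +$290.07 → -$2,030.49
  Mar: +$290.07 → -$1,740.42
  Apr: +$290.07 → -$1,450.35
  May: +$290.07 → -$1,160.28
  Jun: +$290.07 → -$870.21
  Jul: +$290.07 → -$580.14
  Aug: +$290.07 → -$290.07
  Sep: +$290.07 → $0.00
Lowest trial balance = -$2,610.63 (Dec)
Initial deposit = cushion − low point = $290.07 − (-$2,610.63) = $2,900.70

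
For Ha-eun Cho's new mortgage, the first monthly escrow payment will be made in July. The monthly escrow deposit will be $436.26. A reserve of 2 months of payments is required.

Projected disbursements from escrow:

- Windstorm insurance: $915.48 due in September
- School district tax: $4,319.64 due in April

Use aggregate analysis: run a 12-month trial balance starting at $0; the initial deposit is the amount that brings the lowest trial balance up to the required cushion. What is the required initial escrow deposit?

Cushion = 2 × $436.26 = $872.52
Trial balance (start $0, +$436.26 each month, − disbursements):
  Jul: +$436.26 → $436.26
  Aug: +$436.26 → $872.52
  Sep: +$436.26 − $915.48 → $393.30
  Oct: +$436.26 → $829.56
  Nov: +$436.26 → $1,265.82
  Dec: +$436.26 → $1,702.08
  Jan: +$436.26 → $2,138.34
  Feb: +$436.26 → $2,574.60
  Mar: +$436.26 → $3,010.86
  Apr: +$436.26 − $4,319.64 → -$872.52
  May: +$436.26 → -$436.26
  Jun: +$436.26 → $0.00
Lowest trial balance = -$872.52 (Apr)
Initial deposit = cushion − low point = $872.52 − (-$872.52) = $1,745.04

$1,745.04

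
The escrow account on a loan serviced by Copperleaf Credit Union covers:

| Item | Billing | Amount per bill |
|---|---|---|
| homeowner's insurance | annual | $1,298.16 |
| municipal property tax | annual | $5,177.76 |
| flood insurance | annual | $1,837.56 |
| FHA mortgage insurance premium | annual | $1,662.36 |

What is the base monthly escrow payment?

Homeowner's insurance: $1,298.16 annually
Municipal property tax: $5,177.76 annually
Flood insurance: $1,837.56 annually
FHA mortgage insurance premium: $1,662.36 annually
Total annual escrow = $9,975.84
Monthly = $9,975.84 / 12 = $831.32

$831.32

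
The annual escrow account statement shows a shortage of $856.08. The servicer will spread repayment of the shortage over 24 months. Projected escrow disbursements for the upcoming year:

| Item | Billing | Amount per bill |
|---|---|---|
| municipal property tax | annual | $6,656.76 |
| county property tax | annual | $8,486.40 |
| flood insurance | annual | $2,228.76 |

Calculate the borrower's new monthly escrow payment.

Municipal property tax: $6,656.76
County property tax: $8,486.40
Flood insurance: $2,228.76
Combined annual = $6,656.76 + $8,486.40 + $2,228.76 = $17,371.92
Per month = $17,371.92 ÷ 12 = $1,447.66
Monthly shortage recovery: $856.08 ÷ 24 = $35.67
New monthly escrow = $1,447.66 + $35.67 = $1,483.33

$1,483.33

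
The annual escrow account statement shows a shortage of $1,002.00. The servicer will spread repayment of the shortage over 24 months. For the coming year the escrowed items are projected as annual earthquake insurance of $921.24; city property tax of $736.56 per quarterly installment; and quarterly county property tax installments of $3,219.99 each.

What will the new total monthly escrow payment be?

Earthquake insurance = $921.24 per year
City property tax = $736.56 × 4 = $2,946.24 per year
County property tax = $3,219.99 × 4 = $12,879.96 per year
Total per year = $921.24 + $2,946.24 + $12,879.96 = $16,747.44
Monthly escrow = $16,747.44 ÷ 12 = $1,395.62
Monthly shortage recovery: $1,002.00 ÷ 24 = $41.75
Adjusted monthly = $1,395.62 + $41.75 = $1,437.37

$1,437.37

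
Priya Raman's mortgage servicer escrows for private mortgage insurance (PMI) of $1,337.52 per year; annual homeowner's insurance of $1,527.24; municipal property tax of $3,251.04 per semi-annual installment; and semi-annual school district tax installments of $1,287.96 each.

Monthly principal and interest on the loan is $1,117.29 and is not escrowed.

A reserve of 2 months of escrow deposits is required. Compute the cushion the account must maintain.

Private mortgage insurance (PMI): $1,337.52
Homeowner's insurance: $1,527.24
Municipal property tax: $3,251.04 × 2 = $6,502.08
School district tax: $1,287.96 × 2 = $2,575.92
Combined annual = $1,337.52 + $1,527.24 + $6,502.08 + $2,575.92 = $11,942.76
Monthly escrow = $11,942.76 ÷ 12 = $995.23
Cushion = 2 × $995.23 = $1,990.46

$1,990.46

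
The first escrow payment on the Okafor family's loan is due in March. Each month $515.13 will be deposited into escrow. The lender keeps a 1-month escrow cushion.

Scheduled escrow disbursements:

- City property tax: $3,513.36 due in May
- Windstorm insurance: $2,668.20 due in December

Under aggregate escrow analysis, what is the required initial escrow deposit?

$2,483.10

Cushion = 1 × $515.13 = $515.13
Trial balance (start $0, +$515.13 each month, − disbursements):
  Mar: +$515.13 → $515.13
  Apr: +$515.13 → $1,030.26
  May: +$515.13 − $3,513.36 → -$1,967.97
  Jun: +$515.13 → -$1,452.84
  Jul: +$515.13 → -$937.71
  Aug: +$515.13 → -$422.58
  Sep: +$515.13 → $92.55
  Oct: +$515.13 → $607.68
  Nov: +$515.13 → $1,122.81
  Dec: +$515.13 − $2,668.20 → -$1,030.26
  Jan: +$515.13 → -$515.13
  Feb: +$515.13 → $0.00
Lowest trial balance = -$1,967.97 (May)
Initial deposit = cushion − low point = $515.13 − (-$1,967.97) = $2,483.10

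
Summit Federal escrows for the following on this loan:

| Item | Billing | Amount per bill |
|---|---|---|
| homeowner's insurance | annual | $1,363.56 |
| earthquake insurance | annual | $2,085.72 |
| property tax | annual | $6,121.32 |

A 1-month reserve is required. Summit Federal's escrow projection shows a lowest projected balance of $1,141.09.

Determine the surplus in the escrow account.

Homeowner's insurance = $1,363.56
Earthquake insurance = $2,085.72
Property tax = $6,121.32
Total per year = $1,363.56 + $2,085.72 + $6,121.32 = $9,570.60
Base monthly escrow = $9,570.60 / 12 = $797.55
Cushion = 1 × $797.55 = $797.55
Excess over cushion: $1,141.09 − $797.55 = $343.54

$343.54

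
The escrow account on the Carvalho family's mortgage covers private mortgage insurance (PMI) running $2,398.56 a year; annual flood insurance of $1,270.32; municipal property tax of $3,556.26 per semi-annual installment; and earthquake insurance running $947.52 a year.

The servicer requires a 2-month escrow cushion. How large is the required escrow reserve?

$1,954.82

Private mortgage insurance (PMI) — $2,398.56 per year
Flood insurance — $1,270.32 per year
Municipal property tax — $3,556.26 × 2 = $7,112.52 per year
Earthquake insurance — $947.52 per year
Combined annual = $11,728.92
Monthly escrow = $11,728.92 ÷ 12 = $977.41
Cushion = 2 × $977.41 = $1,954.82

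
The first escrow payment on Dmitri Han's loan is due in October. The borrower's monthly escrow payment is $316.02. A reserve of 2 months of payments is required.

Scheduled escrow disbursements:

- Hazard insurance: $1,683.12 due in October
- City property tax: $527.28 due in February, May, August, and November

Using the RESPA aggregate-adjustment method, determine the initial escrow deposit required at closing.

Cushion = 2 × $316.02 = $632.04
Trial balance (start $0, +$316.02 each month, − disbursements):
  Oct: +$316.02 − $1,683.12 → -$1,367.10
  Nov: +$316.02 − $527.28 → -$1,578.36
  Dec: +$316.02 → -$1,262.34
  Jan: +$316.02 → -$946.32
  Feb: +$316.02 − $527.28 → -$1,157.58
  Mar: +$316.02 → -$841.56
  Apr: +$316.02 → -$525.54
  May: +$316.02 − $527.28 → -$736.80
  Jun: +$316.02 → -$420.78
  Jul: +$316.02 → -$104.76
  Aug: +$316.02 − $527.28 → -$316.02
  Sep: +$316.02 → $0.00
Lowest trial balance = -$1,578.36 (Nov)
Initial deposit = cushion − low point = $632.04 − (-$1,578.36) = $2,210.40

$2,210.40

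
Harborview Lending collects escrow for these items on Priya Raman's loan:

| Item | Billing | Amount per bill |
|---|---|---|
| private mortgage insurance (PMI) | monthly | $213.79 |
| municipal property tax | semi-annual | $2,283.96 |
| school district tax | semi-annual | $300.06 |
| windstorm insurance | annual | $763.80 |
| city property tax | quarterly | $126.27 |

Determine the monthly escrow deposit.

$750.20

Private mortgage insurance (PMI) = $213.79 × 12 = $2,565.48
Municipal property tax = $2,283.96 × 2 = $4,567.92
School district tax = $300.06 × 2 = $600.12
Windstorm insurance = $763.80
City property tax = $126.27 × 4 = $505.08
Yearly total = $2,565.48 + $4,567.92 + $600.12 + $763.80 + $505.08 = $9,002.40
Monthly = $9,002.40 / 12 = $750.20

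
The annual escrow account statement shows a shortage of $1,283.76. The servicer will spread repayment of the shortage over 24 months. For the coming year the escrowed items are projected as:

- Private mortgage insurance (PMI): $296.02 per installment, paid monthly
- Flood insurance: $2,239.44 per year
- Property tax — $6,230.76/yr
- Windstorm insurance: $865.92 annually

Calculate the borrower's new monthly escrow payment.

Private mortgage insurance (PMI): $296.02 × 12 = $3,552.24
Flood insurance: $2,239.44
Property tax: $6,230.76
Windstorm insurance: $865.92
Total annual escrow = $3,552.24 + $2,239.44 + $6,230.76 + $865.92 = $12,888.36
Monthly = $12,888.36 / 12 = $1,074.03
Shortage per month = $1,283.76 / 24 = $53.49
Adjusted monthly = $1,074.03 + $53.49 = $1,127.52

$1,127.52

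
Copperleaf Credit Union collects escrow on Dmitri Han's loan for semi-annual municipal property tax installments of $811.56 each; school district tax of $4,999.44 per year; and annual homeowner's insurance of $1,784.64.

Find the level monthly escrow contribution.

Municipal property tax — $811.56 × 2 = $1,623.12/yr
School district tax — $4,999.44/yr
Homeowner's insurance — $1,784.64/yr
Yearly total = $8,407.20
Per month = $8,407.20 ÷ 12 = $700.60

$700.60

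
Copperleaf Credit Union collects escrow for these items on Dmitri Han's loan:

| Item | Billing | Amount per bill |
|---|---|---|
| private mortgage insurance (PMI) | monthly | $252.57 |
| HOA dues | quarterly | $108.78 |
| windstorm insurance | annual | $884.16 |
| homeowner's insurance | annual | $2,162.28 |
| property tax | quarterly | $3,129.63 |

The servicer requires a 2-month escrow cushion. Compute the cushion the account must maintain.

Private mortgage insurance (PMI) — $252.57 × 12 = $3,030.84 annually
HOA dues — $108.78 × 4 = $435.12 annually
Windstorm insurance — $884.16 annually
Homeowner's insurance — $2,162.28 annually
Property tax — $3,129.63 × 4 = $12,518.52 annually
Combined annual = $3,030.84 + $435.12 + $884.16 + $2,162.28 + $12,518.52 = $19,030.92
Base monthly escrow = $19,030.92 ÷ 12 = $1,585.91
Reserve = 2 × $1,585.91 = $3,171.82

$3,171.82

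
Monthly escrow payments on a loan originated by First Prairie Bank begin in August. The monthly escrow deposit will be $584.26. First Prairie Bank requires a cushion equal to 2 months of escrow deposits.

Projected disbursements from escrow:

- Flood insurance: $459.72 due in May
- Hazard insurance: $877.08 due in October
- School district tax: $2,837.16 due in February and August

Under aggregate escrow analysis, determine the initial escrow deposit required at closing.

$3,630.10

Cushion = 2 × $584.26 = $1,168.52
Trial balance (start $0, +$584.26 each month, − disbursements):
  Aug: +$584.26 − $2,837.16 → -$2,252.90
  Sep: +$584.26 → -$1,668.64
  Oct: +$584.26 − $877.08 → -$1,961.46
  Nov: +$584.26 → -$1,377.20
  Dec: +$584.26 → -$792.94
  Jan: +$584.26 → -$208.68
  Feb: +$584.26 − $2,837.16 → -$2,461.58
  Mar: +$584.26 → -$1,877.32
  Apr: +$584.26 → -$1,293.06
  May: +$584.26 − $459.72 → -$1,168.52
  Jun: +$584.26 → -$584.26
  Jul: +$584.26 → $0.00
Lowest trial balance = -$2,461.58 (Feb)
Initial deposit = cushion − low point = $1,168.52 − (-$2,461.58) = $3,630.10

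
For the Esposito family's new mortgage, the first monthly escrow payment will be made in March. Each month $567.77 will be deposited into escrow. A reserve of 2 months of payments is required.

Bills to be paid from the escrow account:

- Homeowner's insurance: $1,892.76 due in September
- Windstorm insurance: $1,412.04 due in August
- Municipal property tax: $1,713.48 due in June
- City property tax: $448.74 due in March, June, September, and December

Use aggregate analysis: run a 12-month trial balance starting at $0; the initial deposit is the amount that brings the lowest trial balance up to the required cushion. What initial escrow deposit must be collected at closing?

Cushion = 2 × $567.77 = $1,135.54
Trial balance (start $0, +$567.77 each month, − disbursements):
  Mar: +$567.77 − $448.74 → $119.03
  Apr: +$567.77 → $686.80
  May: +$567.77 → $1,254.57
  Jun: +$567.77 − $2,162.22 → -$339.88
  Jul: +$567.77 → $227.89
  Aug: +$567.77 − $1,412.04 → -$616.38
  Sep: +$567.77 − $2,341.50 → -$2,390.11
  Oct: +$567.77 → -$1,822.34
  Nov: +$567.77 → -$1,254.57
  Dec: +$567.77 − $448.74 → -$1,135.54
  Jan: +$567.77 → -$567.77
  Feb: +$567.77 → $0.00
Lowest trial balance = -$2,390.11 (Sep)
Initial deposit = cushion − low point = $1,135.54 − (-$2,390.11) = $3,525.65

$3,525.65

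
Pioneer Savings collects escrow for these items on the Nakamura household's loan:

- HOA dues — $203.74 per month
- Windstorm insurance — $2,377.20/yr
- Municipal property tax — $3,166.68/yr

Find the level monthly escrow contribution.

HOA dues — $203.74 × 12 = $2,444.88/yr
Windstorm insurance — $2,377.20/yr
Municipal property tax — $3,166.68/yr
Total annual escrow = $2,444.88 + $2,377.20 + $3,166.68 = $7,988.76
Base monthly escrow = $7,988.76 ÷ 12 = $665.73

$665.73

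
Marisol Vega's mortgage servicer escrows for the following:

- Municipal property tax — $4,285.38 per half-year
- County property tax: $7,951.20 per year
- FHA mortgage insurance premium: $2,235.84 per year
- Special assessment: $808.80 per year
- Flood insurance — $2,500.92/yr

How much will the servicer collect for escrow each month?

Municipal property tax — $4,285.38 × 2 = $8,570.76 annually
County property tax — $7,951.20 annually
FHA mortgage insurance premium — $2,235.84 annually
Special assessment — $808.80 annually
Flood insurance — $2,500.92 annually
Combined annual = $8,570.76 + $7,951.20 + $2,235.84 + $808.80 + $2,500.92 = $22,067.52
Monthly = $22,067.52 ÷ 12 = $1,838.96

$1,838.96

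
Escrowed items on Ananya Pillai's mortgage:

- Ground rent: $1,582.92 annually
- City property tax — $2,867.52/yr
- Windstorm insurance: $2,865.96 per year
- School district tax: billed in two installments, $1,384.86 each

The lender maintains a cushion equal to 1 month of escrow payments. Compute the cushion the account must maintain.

$840.51

Ground rent: $1,582.92 per year
City property tax: $2,867.52 per year
Windstorm insurance: $2,865.96 per year
School district tax: $1,384.86 × 2 = $2,769.72 per year
Annual escrow total = $1,582.92 + $2,867.52 + $2,865.96 + $2,769.72 = $10,086.12
Per month = $10,086.12 ÷ 12 = $840.51
Required cushion = 1 × $840.51 = $840.51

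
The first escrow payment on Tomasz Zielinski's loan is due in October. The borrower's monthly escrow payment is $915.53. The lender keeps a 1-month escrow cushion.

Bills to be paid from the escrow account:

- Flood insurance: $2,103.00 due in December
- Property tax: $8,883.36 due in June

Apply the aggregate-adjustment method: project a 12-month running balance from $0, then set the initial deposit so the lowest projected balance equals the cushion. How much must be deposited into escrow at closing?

$3,662.12

Cushion = 1 × $915.53 = $915.53
Trial balance (start $0, +$915.53 each month, − disbursements):
  Oct: +$915.53 → $915.53
  Nov: +$915.53 → $1,831.06
  Dec: +$915.53 − $2,103.00 → $643.59
  Jan: +$915.53 → $1,559.12
  Feb: +$915.53 → $2,474.65
  Mar: +$915.53 → $3,390.18
  Apr: +$915.53 → $4,305.71
  May: +$915.53 → $5,221.24
  Jun: +$915.53 − $8,883.36 → -$2,746.59
  Jul: +$915.53 → -$1,831.06
  Aug: +$915.53 → -$915.53
  Sep: +$915.53 → $0.00
Lowest trial balance = -$2,746.59 (Jun)
Initial deposit = cushion − low point = $915.53 − (-$2,746.59) = $3,662.12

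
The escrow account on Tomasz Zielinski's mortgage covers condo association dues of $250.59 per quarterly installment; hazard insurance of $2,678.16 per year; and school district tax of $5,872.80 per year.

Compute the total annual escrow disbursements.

$9,553.32

Condo association dues — $250.59 × 4 = $1,002.36 per year
Hazard insurance — $2,678.16 per year
School district tax — $5,872.80 per year
Annual escrow total = $9,553.32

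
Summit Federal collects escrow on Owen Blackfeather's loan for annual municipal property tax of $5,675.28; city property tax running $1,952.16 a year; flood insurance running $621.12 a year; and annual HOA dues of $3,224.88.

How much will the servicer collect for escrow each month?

$956.12

Municipal property tax = $5,675.28 per year
City property tax = $1,952.16 per year
Flood insurance = $621.12 per year
HOA dues = $3,224.88 per year
Annual escrow total = $11,473.44
Monthly = $11,473.44 / 12 = $956.12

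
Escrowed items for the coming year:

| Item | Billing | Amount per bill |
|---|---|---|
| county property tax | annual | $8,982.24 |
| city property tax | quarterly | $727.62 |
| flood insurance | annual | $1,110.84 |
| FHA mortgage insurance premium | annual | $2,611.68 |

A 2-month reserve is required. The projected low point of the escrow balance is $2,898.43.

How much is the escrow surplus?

$295.89

County property tax — $8,982.24
City property tax — $727.62 × 4 = $2,910.48
Flood insurance — $1,110.84
FHA mortgage insurance premium — $2,611.68
Total per year = $15,615.24
Base monthly escrow = $15,615.24 ÷ 12 = $1,301.27
Required reserve = 2 × $1,301.27 = $2,602.54
Surplus = $2,898.43 − $2,602.54 = $295.89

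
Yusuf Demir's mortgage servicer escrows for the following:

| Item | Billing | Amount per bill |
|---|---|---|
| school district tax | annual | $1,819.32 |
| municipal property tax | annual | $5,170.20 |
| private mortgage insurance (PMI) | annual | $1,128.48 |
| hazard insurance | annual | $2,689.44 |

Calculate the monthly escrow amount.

$900.62

School district tax — $1,819.32
Municipal property tax — $5,170.20
Private mortgage insurance (PMI) — $1,128.48
Hazard insurance — $2,689.44
Yearly total = $10,807.44
Base monthly escrow = $10,807.44 / 12 = $900.62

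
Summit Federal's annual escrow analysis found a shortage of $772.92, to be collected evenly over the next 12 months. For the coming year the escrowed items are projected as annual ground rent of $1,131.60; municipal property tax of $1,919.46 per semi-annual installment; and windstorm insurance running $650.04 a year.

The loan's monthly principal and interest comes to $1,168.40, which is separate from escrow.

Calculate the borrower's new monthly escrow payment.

Ground rent = $1,131.60
Municipal property tax = $1,919.46 × 2 = $3,838.92
Windstorm insurance = $650.04
Yearly total = $1,131.60 + $3,838.92 + $650.04 = $5,620.56
Per month = $5,620.56 / 12 = $468.38
Shortage spread = $772.92 / 12 = $64.41/mo
New monthly escrow = $468.38 + $64.41 = $532.79

$532.79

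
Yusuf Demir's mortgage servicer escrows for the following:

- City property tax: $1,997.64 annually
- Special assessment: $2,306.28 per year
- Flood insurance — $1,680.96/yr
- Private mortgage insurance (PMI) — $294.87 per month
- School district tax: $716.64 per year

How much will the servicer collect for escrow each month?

$853.33

City property tax: $1,997.64/yr
Special assessment: $2,306.28/yr
Flood insurance: $1,680.96/yr
Private mortgage insurance (PMI): $294.87 × 12 = $3,538.44/yr
School district tax: $716.64/yr
Annual escrow total = $1,997.64 + $2,306.28 + $1,680.96 + $3,538.44 + $716.64 = $10,239.96
Base monthly escrow = $10,239.96 ÷ 12 = $853.33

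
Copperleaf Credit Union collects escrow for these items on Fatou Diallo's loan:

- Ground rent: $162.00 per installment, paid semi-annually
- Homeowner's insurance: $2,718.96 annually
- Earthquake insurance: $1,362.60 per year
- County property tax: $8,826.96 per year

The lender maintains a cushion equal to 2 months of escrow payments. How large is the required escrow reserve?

Ground rent — $162.00 × 2 = $324.00
Homeowner's insurance — $2,718.96
Earthquake insurance — $1,362.60
County property tax — $8,826.96
Total per year = $324.00 + $2,718.96 + $1,362.60 + $8,826.96 = $13,232.52
Monthly escrow = $13,232.52 / 12 = $1,102.71
Reserve = 2 × $1,102.71 = $2,205.42

$2,205.42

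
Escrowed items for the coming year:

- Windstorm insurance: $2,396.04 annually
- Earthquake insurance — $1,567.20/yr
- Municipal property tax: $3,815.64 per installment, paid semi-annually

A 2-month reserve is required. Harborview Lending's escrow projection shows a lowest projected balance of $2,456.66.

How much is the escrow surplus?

$524.24

Windstorm insurance: $2,396.04/yr
Earthquake insurance: $1,567.20/yr
Municipal property tax: $3,815.64 × 2 = $7,631.28/yr
Combined annual = $2,396.04 + $1,567.20 + $7,631.28 = $11,594.52
Monthly = $11,594.52 ÷ 12 = $966.21
Cushion = 2 × $966.21 = $1,932.42
Surplus = $2,456.66 − $1,932.42 = $524.24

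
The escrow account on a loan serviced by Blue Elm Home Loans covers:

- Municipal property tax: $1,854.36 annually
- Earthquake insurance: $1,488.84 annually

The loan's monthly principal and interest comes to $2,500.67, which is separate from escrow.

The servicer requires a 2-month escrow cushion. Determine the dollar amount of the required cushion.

$557.20

Municipal property tax = $1,854.36 per year
Earthquake insurance = $1,488.84 per year
Total annual escrow = $3,343.20
Base monthly escrow = $3,343.20 / 12 = $278.60
Cushion = 2 × $278.60 = $557.20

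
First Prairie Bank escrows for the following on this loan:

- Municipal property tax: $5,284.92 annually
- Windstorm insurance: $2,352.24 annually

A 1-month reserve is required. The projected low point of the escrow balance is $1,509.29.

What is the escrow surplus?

$872.86

Municipal property tax — $5,284.92/yr
Windstorm insurance — $2,352.24/yr
Yearly total = $5,284.92 + $2,352.24 = $7,637.16
Base monthly escrow = $7,637.16 / 12 = $636.43
Required reserve = 1 × $636.43 = $636.43
Excess over cushion: $1,509.29 − $636.43 = $872.86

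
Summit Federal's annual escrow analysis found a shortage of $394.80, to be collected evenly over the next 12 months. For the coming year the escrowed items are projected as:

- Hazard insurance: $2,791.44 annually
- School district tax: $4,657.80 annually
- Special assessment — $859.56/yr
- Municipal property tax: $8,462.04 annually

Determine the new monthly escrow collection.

$1,430.47

Hazard insurance — $2,791.44 per year
School district tax — $4,657.80 per year
Special assessment — $859.56 per year
Municipal property tax — $8,462.04 per year
Annual escrow total = $2,791.44 + $4,657.80 + $859.56 + $8,462.04 = $16,770.84
Monthly = $16,770.84 / 12 = $1,397.57
Monthly shortage recovery: $394.80 ÷ 12 = $32.90
Adjusted monthly = $1,397.57 + $32.90 = $1,430.47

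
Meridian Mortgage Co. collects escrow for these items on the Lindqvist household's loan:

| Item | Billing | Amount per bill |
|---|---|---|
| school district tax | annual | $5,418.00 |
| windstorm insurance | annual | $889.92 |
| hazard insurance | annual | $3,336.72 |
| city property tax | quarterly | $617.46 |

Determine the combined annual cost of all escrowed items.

School district tax = $5,418.00
Windstorm insurance = $889.92
Hazard insurance = $3,336.72
City property tax = $617.46 × 4 = $2,469.84
Total per year = $5,418.00 + $889.92 + $3,336.72 + $2,469.84 = $12,114.48

$12,114.48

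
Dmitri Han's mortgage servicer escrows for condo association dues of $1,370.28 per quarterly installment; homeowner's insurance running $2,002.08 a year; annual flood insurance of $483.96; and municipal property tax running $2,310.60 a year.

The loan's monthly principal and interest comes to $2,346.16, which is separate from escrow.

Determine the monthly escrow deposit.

$856.48

Condo association dues — $1,370.28 × 4 = $5,481.12/yr
Homeowner's insurance — $2,002.08/yr
Flood insurance — $483.96/yr
Municipal property tax — $2,310.60/yr
Combined annual = $10,277.76
Monthly escrow = $10,277.76 ÷ 12 = $856.48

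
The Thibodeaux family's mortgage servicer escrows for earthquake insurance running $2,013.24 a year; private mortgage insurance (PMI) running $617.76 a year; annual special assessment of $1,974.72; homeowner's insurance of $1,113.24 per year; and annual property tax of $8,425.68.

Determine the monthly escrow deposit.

Earthquake insurance = $2,013.24 per year
Private mortgage insurance (PMI) = $617.76 per year
Special assessment = $1,974.72 per year
Homeowner's insurance = $1,113.24 per year
Property tax = $8,425.68 per year
Total per year = $2,013.24 + $617.76 + $1,974.72 + $1,113.24 + $8,425.68 = $14,144.64
Monthly = $14,144.64 / 12 = $1,178.72

$1,178.72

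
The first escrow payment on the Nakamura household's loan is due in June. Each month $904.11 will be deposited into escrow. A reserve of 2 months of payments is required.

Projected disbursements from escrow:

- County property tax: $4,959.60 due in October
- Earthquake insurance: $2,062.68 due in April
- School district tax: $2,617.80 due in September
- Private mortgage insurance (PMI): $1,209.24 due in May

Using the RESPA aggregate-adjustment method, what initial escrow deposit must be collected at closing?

Cushion = 2 × $904.11 = $1,808.22
Trial balance (start $0, +$904.11 each month, − disbursements):
  Jun: +$904.11 → $904.11
  Jul: +$904.11 → $1,808.22
  Aug: +$904.11 → $2,712.33
  Sep: +$904.11 − $2,617.80 → $998.64
  Oct: +$904.11 − $4,959.60 → -$3,056.85
  Nov: +$904.11 → -$2,152.74
  Dec: +$904.11 → -$1,248.63
  Jan: +$904.11 → -$344.52
  Feb: +$904.11 → $559.59
  Mar: +$904.11 → $1,463.70
  Apr: +$904.11 − $2,062.68 → $305.13
  May: +$904.11 − $1,209.24 → $0.00
Lowest trial balance = -$3,056.85 (Oct)
Initial deposit = cushion − low point = $1,808.22 − (-$3,056.85) = $4,865.07

$4,865.07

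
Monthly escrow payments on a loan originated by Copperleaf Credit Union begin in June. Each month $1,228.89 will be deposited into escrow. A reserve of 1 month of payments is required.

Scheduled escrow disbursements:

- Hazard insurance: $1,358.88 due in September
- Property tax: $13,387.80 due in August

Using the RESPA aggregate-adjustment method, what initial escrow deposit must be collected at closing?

$11,060.01

Cushion = 1 × $1,228.89 = $1,228.89
Trial balance (start $0, +$1,228.89 each month, − disbursements):
  Jun: +$1,228.89 → $1,228.89
  Jul: +$1,228.89 → $2,457.78
  Aug: +$1,228.89 − $13,387.80 → -$9,701.13
  Sep: +$1,228.89 − $1,358.88 → -$9,831.12
  Oct: +$1,228.89 → -$8,602.23
  Nov: +$1,228.89 → -$7,373.34
  Dec: +$1,228.89 → -$6,144.45
  Jan: +$1,228.89 → -$4,915.56
  Feb: +$1,228.89 → -$3,686.67
  Mar: +$1,228.89 → -$2,457.78
  Apr: +$1,228.89 → -$1,228.89
  May: +$1,228.89 → $0.00
Lowest trial balance = -$9,831.12 (Sep)
Initial deposit = cushion − low point = $1,228.89 − (-$9,831.12) = $11,060.01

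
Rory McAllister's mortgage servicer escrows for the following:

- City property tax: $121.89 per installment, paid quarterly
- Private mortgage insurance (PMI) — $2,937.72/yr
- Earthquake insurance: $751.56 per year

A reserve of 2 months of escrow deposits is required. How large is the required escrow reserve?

$696.14

City property tax: $121.89 × 4 = $487.56 per year
Private mortgage insurance (PMI): $2,937.72 per year
Earthquake insurance: $751.56 per year
Combined annual = $487.56 + $2,937.72 + $751.56 = $4,176.84
Monthly = $4,176.84 / 12 = $348.07
Reserve = 2 × $348.07 = $696.14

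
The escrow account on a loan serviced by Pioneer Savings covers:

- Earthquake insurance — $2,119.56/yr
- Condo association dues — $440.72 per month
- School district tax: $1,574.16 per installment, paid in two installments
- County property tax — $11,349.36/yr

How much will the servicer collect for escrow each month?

Earthquake insurance: $2,119.56/yr
Condo association dues: $440.72 × 12 = $5,288.64/yr
School district tax: $1,574.16 × 2 = $3,148.32/yr
County property tax: $11,349.36/yr
Combined annual = $21,905.88
Per month = $21,905.88 / 12 = $1,825.49

$1,825.49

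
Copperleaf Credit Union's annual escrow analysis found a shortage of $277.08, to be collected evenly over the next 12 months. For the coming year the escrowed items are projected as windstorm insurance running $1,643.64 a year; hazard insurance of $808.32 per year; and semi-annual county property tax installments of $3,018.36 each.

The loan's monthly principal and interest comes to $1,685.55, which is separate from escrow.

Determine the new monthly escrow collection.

$730.48

Windstorm insurance: $1,643.64 per year
Hazard insurance: $808.32 per year
County property tax: $3,018.36 × 2 = $6,036.72 per year
Total per year = $8,488.68
Monthly = $8,488.68 / 12 = $707.39
Shortage spread = $277.08 / 12 = $23.09/mo
Adjusted monthly = $707.39 + $23.09 = $730.48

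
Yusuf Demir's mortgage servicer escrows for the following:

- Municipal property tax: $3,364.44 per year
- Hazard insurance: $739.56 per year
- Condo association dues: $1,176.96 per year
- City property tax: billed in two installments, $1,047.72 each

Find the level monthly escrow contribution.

$614.70

Municipal property tax — $3,364.44/yr
Hazard insurance — $739.56/yr
Condo association dues — $1,176.96/yr
City property tax — $1,047.72 × 2 = $2,095.44/yr
Combined annual = $3,364.44 + $739.56 + $1,176.96 + $2,095.44 = $7,376.40
Base monthly escrow = $7,376.40 ÷ 12 = $614.70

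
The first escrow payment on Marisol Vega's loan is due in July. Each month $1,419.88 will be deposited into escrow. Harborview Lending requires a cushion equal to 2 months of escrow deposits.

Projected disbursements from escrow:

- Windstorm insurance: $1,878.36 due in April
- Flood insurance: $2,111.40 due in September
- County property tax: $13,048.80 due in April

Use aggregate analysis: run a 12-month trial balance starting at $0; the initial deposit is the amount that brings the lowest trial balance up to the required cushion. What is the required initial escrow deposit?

$5,679.52

Cushion = 2 × $1,419.88 = $2,839.76
Trial balance (start $0, +$1,419.88 each month, − disbursements):
  Jul: +$1,419.88 → $1,419.88
  Aug: +$1,419.88 → $2,839.76
  Sep: +$1,419.88 − $2,111.40 → $2,148.24
  Oct: +$1,419.88 → $3,568.12
  Nov: +$1,419.88 → $4,988.00
  Dec: +$1,419.88 → $6,407.88
  Jan: +$1,419.88 → $7,827.76
  Feb: +$1,419.88 → $9,247.64
  Mar: +$1,419.88 → $10,667.52
  Apr: +$1,419.88 − $14,927.16 → -$2,839.76
  May: +$1,419.88 → -$1,419.88
  Jun: +$1,419.88 → $0.00
Lowest trial balance = -$2,839.76 (Apr)
Initial deposit = cushion − low point = $2,839.76 − (-$2,839.76) = $5,679.52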